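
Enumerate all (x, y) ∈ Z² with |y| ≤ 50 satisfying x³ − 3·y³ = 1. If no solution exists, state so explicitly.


The equation is x³ - 3y³ = 1. For fixed y, x³ = 3·y³ + 1, so a solution requires the RHS to be a perfect cube.
Strategy: iterate y from -50 to 50, compute RHS = 3·y³ + 1, and check whether it is a (positive or negative) perfect cube.
Check small values of y:
  y = 0: RHS = 1 = (1)³ ⇒ x = 1 works.
  y = 1: RHS = 4 is not a perfect cube.
  y = -1: RHS = -2 is not a perfect cube.
  y = 2: RHS = 25 is not a perfect cube.
  y = -2: RHS = -23 is not a perfect cube.
  y = 3: RHS = 82 is not a perfect cube.
  y = -3: RHS = -80 is not a perfect cube.
Continuing the search up to |y| = 50 finds no further solutions beyond those listed.
Collected solutions: (1, 0).

Solutions (with |y| ≤ 50): (1, 0).


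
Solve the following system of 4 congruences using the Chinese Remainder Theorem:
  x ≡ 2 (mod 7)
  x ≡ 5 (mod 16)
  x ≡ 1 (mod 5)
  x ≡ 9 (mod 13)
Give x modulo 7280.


Product of moduli M = 7 · 16 · 5 · 13 = 7280.
Merge one congruence at a time:
  Start: x ≡ 2 (mod 7).
  Combine with x ≡ 5 (mod 16); new modulus lcm = 112.
    Write x = 2 + 7·t and substitute into x ≡ 5 (mod 16): 7·t ≡ 5 − 2 = 3 (mod 16).
    The inverse of 7 mod 16 is 7 (since 7·7 = 49 = 3·16 + 1), so t ≡ 7·3 = 21 ≡ 5 (mod 16).
    Then x = 2 + 7·5 = 37, valid modulo lcm(7, 16) = 112: x ≡ 37 (mod 112).
  Combine with x ≡ 1 (mod 5); new modulus lcm = 560.
    Write x = 37 + 112·t and substitute into x ≡ 1 (mod 5): 112·t ≡ 1 − 37 = -36 (mod 5).
    Reduce coefficients mod 5: 2·t ≡ 4 (mod 5).
    The inverse of 2 mod 5 is 3 (since 2·3 = 6 = 1·5 + 1), so t ≡ 3·4 = 12 ≡ 2 (mod 5).
    Then x = 37 + 112·2 = 261, valid modulo lcm(112, 5) = 560: x ≡ 261 (mod 560).
  Combine with x ≡ 9 (mod 13); new modulus lcm = 7280.
    Write x = 261 + 560·t and substitute into x ≡ 9 (mod 13): 560·t ≡ 9 − 261 = -252 (mod 13).
    Reduce coefficients mod 13: 1·t ≡ 8 (mod 13).
    So t ≡ 8 (mod 13).
    Then x = 261 + 560·8 = 4741, valid modulo lcm(560, 13) = 7280: x ≡ 4741 (mod 7280).
Verify against each original: 4741 mod 7 = 2, 4741 mod 16 = 5, 4741 mod 5 = 1, 4741 mod 13 = 9.

x ≡ 4741 (mod 7280).


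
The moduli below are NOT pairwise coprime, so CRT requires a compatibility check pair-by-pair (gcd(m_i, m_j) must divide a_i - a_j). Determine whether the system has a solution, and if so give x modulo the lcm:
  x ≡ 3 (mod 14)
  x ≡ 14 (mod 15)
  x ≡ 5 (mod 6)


Moduli 14, 15, 6 are not pairwise coprime, so CRT works modulo lcm(m_i) when all pairwise compatibility conditions hold.
Pairwise compatibility: gcd(m_i, m_j) must divide a_i - a_j for every pair.
Merge one congruence at a time:
  Start: x ≡ 3 (mod 14).
  Combine with x ≡ 14 (mod 15): gcd(14, 15) = 1; 14 - 3 = 11, which IS divisible by 1, so compatible.
    Write x = 3 + 14·t and substitute into x ≡ 14 (mod 15): 14·t ≡ 14 − 3 = 11 (mod 15).
    The inverse of 14 mod 15 is 14 (since 14·14 = 196 = 13·15 + 1), so t ≡ 14·11 = 154 ≡ 4 (mod 15).
    Then x = 3 + 14·4 = 59, valid modulo lcm(14, 15) = 210: x ≡ 59 (mod 210).
  Combine with x ≡ 5 (mod 6): gcd(210, 6) = 6; 5 - 59 = -54, which IS divisible by 6, so compatible.
    Write x = 59 + 210·t and substitute into x ≡ 5 (mod 6): 210·t ≡ 5 − 59 = -54 (mod 6).
    Divide the congruence (and modulus) by g = 6: 35·t ≡ -9 (mod 1).
    Modulo 1 every t works; take t = 0.
    Then x = 59 + 210·0 = 59, valid modulo lcm(210, 6) = 210: x ≡ 59 (mod 210).
Verify: 59 mod 14 = 3, 59 mod 15 = 14, 59 mod 6 = 5.

x ≡ 59 (mod 210).


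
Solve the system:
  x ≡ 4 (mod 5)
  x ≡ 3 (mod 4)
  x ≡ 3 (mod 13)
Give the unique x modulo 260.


Moduli 5, 4, 13 are pairwise coprime; by CRT there is a unique solution modulo M = 5 · 4 · 13 = 260.
Solve pairwise, accumulating the modulus:
  Start with x ≡ 4 (mod 5).
  Combine with x ≡ 3 (mod 4): since gcd(5, 4) = 1, we get a unique residue mod 20.
    Write x = 4 + 5·t and substitute into x ≡ 3 (mod 4): 5·t ≡ 3 − 4 = -1 (mod 4).
    Reduce coefficients mod 4: 1·t ≡ 3 (mod 4).
    So t ≡ 3 (mod 4).
    Then x = 4 + 5·3 = 19, valid modulo lcm(5, 4) = 20: x ≡ 19 (mod 20).
  Combine with x ≡ 3 (mod 13): since gcd(20, 13) = 1, we get a unique residue mod 260.
    Write x = 19 + 20·t and substitute into x ≡ 3 (mod 13): 20·t ≡ 3 − 19 = -16 (mod 13).
    Reduce coefficients mod 13: 7·t ≡ 10 (mod 13).
    The inverse of 7 mod 13 is 2 (since 7·2 = 14 = 1·13 + 1), so t ≡ 2·10 = 20 ≡ 7 (mod 13).
    Then x = 19 + 20·7 = 159, valid modulo lcm(20, 13) = 260: x ≡ 159 (mod 260).
Verify: 159 mod 5 = 4 ✓, 159 mod 4 = 3 ✓, 159 mod 13 = 3 ✓.

x ≡ 159 (mod 260).


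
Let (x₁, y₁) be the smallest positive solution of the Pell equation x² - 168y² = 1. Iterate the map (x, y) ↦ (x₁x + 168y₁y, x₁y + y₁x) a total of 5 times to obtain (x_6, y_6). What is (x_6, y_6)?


Step 1: Find the fundamental solution (x₁, y₁) of x² - 168y² = 1.
  Expand √168 as a continued fraction. a₀ = ⌊√168⌋ = 12; iterate m_{k+1} = d_k·a_k − m_k, d_{k+1} = (168 − m_{k+1}²)/d_k, a_{k+1} = ⌊(a₀ + m_{k+1})/d_{k+1}⌋ (starting m₀ = 0, d₀ = 1), with convergents p_k = a_k·p_{k-1} + p_{k-2}, q_k = a_k·q_{k-1} + q_{k-2} (p₋₁ = 1, q₋₁ = 0):
  k = 0: a₀ = 12; p₀/q₀ = 12/1; p₀² − 168·q₀² = 144 − 168 = -24.
  k = 1: m = 12, d = 24, a = ⌊(12 + 12)/24⌋ = 1; p/q = (1·12 + 1)/(1·1 + 0) = 13/1; p² − 168·q² = 169 − 168 = 1.
  The first convergent with p² − 168·q² = 1 gives the fundamental solution (x₁, y₁) = (13, 1).
Step 2: Apply the recurrence (x_{n+1}, y_{n+1}) = (x₁x_n + 168y₁y_n, x₁y_n + y₁x_n) repeatedly.
  From (x_1, y_1) = (13, 1): x_2 = 13·13 + 168·1·1 = 337; y_2 = 13·1 + 1·13 = 26.
  From (x_2, y_2) = (337, 26): x_3 = 13·337 + 168·1·26 = 8749; y_3 = 13·26 + 1·337 = 675.
  From (x_3, y_3) = (8749, 675): x_4 = 13·8749 + 168·1·675 = 227137; y_4 = 13·675 + 1·8749 = 17524.
  From (x_4, y_4) = (227137, 17524): x_5 = 13·227137 + 168·1·17524 = 5896813; y_5 = 13·17524 + 1·227137 = 454949.
  From (x_5, y_5) = (5896813, 454949): x_6 = 13·5896813 + 168·1·454949 = 153090001; y_6 = 13·454949 + 1·5896813 = 11811150.
Step 3: Verify x_6² - 168·y_6² = 23436548406180001 - 23436548406180000 = 1 (should be 1). ✓

(x_1, y_1) = (13, 1); (x_6, y_6) = (153090001, 11811150).


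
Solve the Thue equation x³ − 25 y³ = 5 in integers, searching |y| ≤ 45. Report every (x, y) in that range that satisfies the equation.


The equation is x³ - 25y³ = 5. For fixed y, x³ = 25·y³ + 5, so a solution requires the RHS to be a perfect cube.
Strategy: iterate y from -45 to 45, compute RHS = 25·y³ + 5, and check whether it is a (positive or negative) perfect cube.
Check small values of y:
  y = 0: RHS = 5 is not a perfect cube.
  y = 1: RHS = 30 is not a perfect cube.
  y = -1: RHS = -20 is not a perfect cube.
  y = 2: RHS = 205 is not a perfect cube.
  y = -2: RHS = -195 is not a perfect cube.
  y = 3: RHS = 680 is not a perfect cube.
  y = -3: RHS = -670 is not a perfect cube.
Continuing the search up to |y| = 45 finds no solutions either.
No (x, y) in the scanned range satisfies the equation.

No integer solutions with |y| ≤ 45.


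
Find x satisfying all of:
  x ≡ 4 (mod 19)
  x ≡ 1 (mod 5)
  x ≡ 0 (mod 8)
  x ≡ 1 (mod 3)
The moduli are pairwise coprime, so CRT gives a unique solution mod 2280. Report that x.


Product of moduli M = 19 · 5 · 8 · 3 = 2280.
Merge one congruence at a time:
  Start: x ≡ 4 (mod 19).
  Combine with x ≡ 1 (mod 5); new modulus lcm = 95.
    Write x = 4 + 19·t and substitute into x ≡ 1 (mod 5): 19·t ≡ 1 − 4 = -3 (mod 5).
    Reduce coefficients mod 5: 4·t ≡ 2 (mod 5).
    The inverse of 4 mod 5 is 4 (since 4·4 = 16 = 3·5 + 1), so t ≡ 4·2 = 8 ≡ 3 (mod 5).
    Then x = 4 + 19·3 = 61, valid modulo lcm(19, 5) = 95: x ≡ 61 (mod 95).
  Combine with x ≡ 0 (mod 8); new modulus lcm = 760.
    Write x = 61 + 95·t and substitute into x ≡ 0 (mod 8): 95·t ≡ 0 − 61 = -61 (mod 8).
    Reduce coefficients mod 8: 7·t ≡ 3 (mod 8).
    The inverse of 7 mod 8 is 7 (since 7·7 = 49 = 6·8 + 1), so t ≡ 7·3 = 21 ≡ 5 (mod 8).
    Then x = 61 + 95·5 = 536, valid modulo lcm(95, 8) = 760: x ≡ 536 (mod 760).
  Combine with x ≡ 1 (mod 3); new modulus lcm = 2280.
    Write x = 536 + 760·t and substitute into x ≡ 1 (mod 3): 760·t ≡ 1 − 536 = -535 (mod 3).
    Reduce coefficients mod 3: 1·t ≡ 2 (mod 3).
    So t ≡ 2 (mod 3).
    Then x = 536 + 760·2 = 2056, valid modulo lcm(760, 3) = 2280: x ≡ 2056 (mod 2280).
Verify against each original: 2056 mod 19 = 4, 2056 mod 5 = 1, 2056 mod 8 = 0, 2056 mod 3 = 1.

x ≡ 2056 (mod 2280).


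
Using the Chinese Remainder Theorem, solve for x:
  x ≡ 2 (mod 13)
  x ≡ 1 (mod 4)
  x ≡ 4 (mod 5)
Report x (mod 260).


Moduli 13, 4, 5 are pairwise coprime; by CRT there is a unique solution modulo M = 13 · 4 · 5 = 260.
Solve pairwise, accumulating the modulus:
  Start with x ≡ 2 (mod 13).
  Combine with x ≡ 1 (mod 4): since gcd(13, 4) = 1, we get a unique residue mod 52.
    Write x = 2 + 13·t and substitute into x ≡ 1 (mod 4): 13·t ≡ 1 − 2 = -1 (mod 4).
    Reduce coefficients mod 4: 1·t ≡ 3 (mod 4).
    So t ≡ 3 (mod 4).
    Then x = 2 + 13·3 = 41, valid modulo lcm(13, 4) = 52: x ≡ 41 (mod 52).
  Combine with x ≡ 4 (mod 5): since gcd(52, 5) = 1, we get a unique residue mod 260.
    Write x = 41 + 52·t and substitute into x ≡ 4 (mod 5): 52·t ≡ 4 − 41 = -37 (mod 5).
    Reduce coefficients mod 5: 2·t ≡ 3 (mod 5).
    The inverse of 2 mod 5 is 3 (since 2·3 = 6 = 1·5 + 1), so t ≡ 3·3 = 9 ≡ 4 (mod 5).
    Then x = 41 + 52·4 = 249, valid modulo lcm(52, 5) = 260: x ≡ 249 (mod 260).
Verify: 249 mod 13 = 2 ✓, 249 mod 4 = 1 ✓, 249 mod 5 = 4 ✓.

x ≡ 249 (mod 260).


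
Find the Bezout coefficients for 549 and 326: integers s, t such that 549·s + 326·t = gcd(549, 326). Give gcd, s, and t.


Euclidean algorithm on (549, 326) — divide until remainder is 0:
  549 = 1 · 326 + 223
  326 = 1 · 223 + 103
  223 = 2 · 103 + 17
  103 = 6 · 17 + 1
  17 = 17 · 1 + 0
gcd(549, 326) = 1.
Track Bezout coefficients alongside the remainders: start with r₀ = 549 = a·1 + b·0 (s = 1, t = 0) and r₁ = 326 = a·0 + b·1 (s = 0, t = 1); each new remainder r_{k+1} = r_{k-1} − q_k·r_k inherits s_{k+1} = s_{k-1} − q_k·s_k, t_{k+1} = t_{k-1} − q_k·t_k, so r_k = a·s_k + b·t_k at every step:
  q = 1: r = 223, s = 1 − 1·0 = 1, t = 0 − 1·1 = -1  (check: 549·1 + 326·(-1) = 223)
  q = 1: r = 103, s = 0 − 1·1 = -1, t = 1 − 1·(-1) = 2  (check: 549·(-1) + 326·2 = 103)
  q = 2: r = 17, s = 1 − 2·(-1) = 3, t = -1 − 2·2 = -5  (check: 549·3 + 326·(-5) = 17)
  q = 6: r = 1, s = -1 − 6·3 = -19, t = 2 − 6·(-5) = 32  (check: 549·(-19) + 326·32 = 1)
The row with r = 1 (the gcd) gives the Bezout coefficients s = -19, t = 32.
Result: 549 · (-19) + 326 · (32) = 1.

gcd(549, 326) = 1; s = -19, t = 32 (check: 549·(-19) + 326·32 = 1).


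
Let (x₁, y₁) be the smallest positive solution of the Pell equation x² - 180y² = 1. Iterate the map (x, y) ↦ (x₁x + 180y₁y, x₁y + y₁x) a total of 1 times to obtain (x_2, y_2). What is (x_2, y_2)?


Step 1: Find the fundamental solution (x₁, y₁) of x² - 180y² = 1.
  Expand √180 as a continued fraction. a₀ = ⌊√180⌋ = 13; iterate m_{k+1} = d_k·a_k − m_k, d_{k+1} = (180 − m_{k+1}²)/d_k, a_{k+1} = ⌊(a₀ + m_{k+1})/d_{k+1}⌋ (starting m₀ = 0, d₀ = 1), with convergents p_k = a_k·p_{k-1} + p_{k-2}, q_k = a_k·q_{k-1} + q_{k-2} (p₋₁ = 1, q₋₁ = 0):
  k = 0: a₀ = 13; p₀/q₀ = 13/1; p₀² − 180·q₀² = 169 − 180 = -11.
  k = 1: m = 13, d = 11, a = ⌊(13 + 13)/11⌋ = 2; p/q = (2·13 + 1)/(2·1 + 0) = 27/2; p² − 180·q² = 729 − 720 = 9.
  k = 2: m = 9, d = 9, a = ⌊(13 + 9)/9⌋ = 2; p/q = (2·27 + 13)/(2·2 + 1) = 67/5; p² − 180·q² = 4489 − 4500 = -11.
  k = 3: m = 9, d = 11, a = ⌊(13 + 9)/11⌋ = 2; p/q = (2·67 + 27)/(2·5 + 2) = 161/12; p² − 180·q² = 25921 − 25920 = 1.
  The first convergent with p² − 180·q² = 1 gives the fundamental solution (x₁, y₁) = (161, 12).
Step 2: Apply the recurrence (x_{n+1}, y_{n+1}) = (x₁x_n + 180y₁y_n, x₁y_n + y₁x_n) repeatedly.
  From (x_1, y_1) = (161, 12): x_2 = 161·161 + 180·12·12 = 51841; y_2 = 161·12 + 12·161 = 3864.
Step 3: Verify x_2² - 180·y_2² = 2687489281 - 2687489280 = 1 (should be 1). ✓

(x_1, y_1) = (161, 12); (x_2, y_2) = (51841, 3864).


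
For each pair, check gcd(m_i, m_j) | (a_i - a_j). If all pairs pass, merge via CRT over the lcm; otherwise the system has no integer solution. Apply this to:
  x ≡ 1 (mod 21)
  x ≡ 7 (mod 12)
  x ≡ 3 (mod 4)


Moduli 21, 12, 4 are not pairwise coprime, so CRT works modulo lcm(m_i) when all pairwise compatibility conditions hold.
Pairwise compatibility: gcd(m_i, m_j) must divide a_i - a_j for every pair.
Merge one congruence at a time:
  Start: x ≡ 1 (mod 21).
  Combine with x ≡ 7 (mod 12): gcd(21, 12) = 3; 7 - 1 = 6, which IS divisible by 3, so compatible.
    Write x = 1 + 21·t and substitute into x ≡ 7 (mod 12): 21·t ≡ 7 − 1 = 6 (mod 12).
    Divide the congruence (and modulus) by g = 3: 7·t ≡ 2 (mod 4).
    Reduce coefficients mod 4: 3·t ≡ 2 (mod 4).
    The inverse of 3 mod 4 is 3 (since 3·3 = 9 = 2·4 + 1), so t ≡ 3·2 = 6 ≡ 2 (mod 4).
    Then x = 1 + 21·2 = 43, valid modulo lcm(21, 12) = 84: x ≡ 43 (mod 84).
  Combine with x ≡ 3 (mod 4): gcd(84, 4) = 4; 3 - 43 = -40, which IS divisible by 4, so compatible.
    Write x = 43 + 84·t and substitute into x ≡ 3 (mod 4): 84·t ≡ 3 − 43 = -40 (mod 4).
    Divide the congruence (and modulus) by g = 4: 21·t ≡ -10 (mod 1).
    Modulo 1 every t works; take t = 0.
    Then x = 43 + 84·0 = 43, valid modulo lcm(84, 4) = 84: x ≡ 43 (mod 84).
Verify: 43 mod 21 = 1, 43 mod 12 = 7, 43 mod 4 = 3.

x ≡ 43 (mod 84).


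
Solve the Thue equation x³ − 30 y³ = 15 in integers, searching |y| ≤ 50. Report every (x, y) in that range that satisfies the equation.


The equation is x³ - 30y³ = 15. For fixed y, x³ = 30·y³ + 15, so a solution requires the RHS to be a perfect cube.
Strategy: iterate y from -50 to 50, compute RHS = 30·y³ + 15, and check whether it is a (positive or negative) perfect cube.
Check small values of y:
  y = 0: RHS = 15 is not a perfect cube.
  y = 1: RHS = 45 is not a perfect cube.
  y = -1: RHS = -15 is not a perfect cube.
  y = 2: RHS = 255 is not a perfect cube.
  y = -2: RHS = -225 is not a perfect cube.
  y = 3: RHS = 825 is not a perfect cube.
  y = -3: RHS = -795 is not a perfect cube.
Continuing the search up to |y| = 50 finds no solutions either.
No (x, y) in the scanned range satisfies the equation.

No integer solutions with |y| ≤ 50.


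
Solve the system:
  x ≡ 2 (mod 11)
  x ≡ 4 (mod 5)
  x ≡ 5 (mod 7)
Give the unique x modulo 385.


Moduli 11, 5, 7 are pairwise coprime; by CRT there is a unique solution modulo M = 11 · 5 · 7 = 385.
Solve pairwise, accumulating the modulus:
  Start with x ≡ 2 (mod 11).
  Combine with x ≡ 4 (mod 5): since gcd(11, 5) = 1, we get a unique residue mod 55.
    Write x = 2 + 11·t and substitute into x ≡ 4 (mod 5): 11·t ≡ 4 − 2 = 2 (mod 5).
    Reduce coefficients mod 5: 1·t ≡ 2 (mod 5).
    So t ≡ 2 (mod 5).
    Then x = 2 + 11·2 = 24, valid modulo lcm(11, 5) = 55: x ≡ 24 (mod 55).
  Combine with x ≡ 5 (mod 7): since gcd(55, 7) = 1, we get a unique residue mod 385.
    Write x = 24 + 55·t and substitute into x ≡ 5 (mod 7): 55·t ≡ 5 − 24 = -19 (mod 7).
    Reduce coefficients mod 7: 6·t ≡ 2 (mod 7).
    The inverse of 6 mod 7 is 6 (since 6·6 = 36 = 5·7 + 1), so t ≡ 6·2 = 12 ≡ 5 (mod 7).
    Then x = 24 + 55·5 = 299, valid modulo lcm(55, 7) = 385: x ≡ 299 (mod 385).
Verify: 299 mod 11 = 2 ✓, 299 mod 5 = 4 ✓, 299 mod 7 = 5 ✓.

x ≡ 299 (mod 385).


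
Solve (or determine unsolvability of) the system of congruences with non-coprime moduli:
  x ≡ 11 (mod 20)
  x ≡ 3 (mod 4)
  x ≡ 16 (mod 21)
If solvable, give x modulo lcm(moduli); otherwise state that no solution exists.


Moduli 20, 4, 21 are not pairwise coprime, so CRT works modulo lcm(m_i) when all pairwise compatibility conditions hold.
Pairwise compatibility: gcd(m_i, m_j) must divide a_i - a_j for every pair.
Merge one congruence at a time:
  Start: x ≡ 11 (mod 20).
  Combine with x ≡ 3 (mod 4): gcd(20, 4) = 4; 3 - 11 = -8, which IS divisible by 4, so compatible.
    Write x = 11 + 20·t and substitute into x ≡ 3 (mod 4): 20·t ≡ 3 − 11 = -8 (mod 4).
    Divide the congruence (and modulus) by g = 4: 5·t ≡ -2 (mod 1).
    Modulo 1 every t works; take t = 0.
    Then x = 11 + 20·0 = 11, valid modulo lcm(20, 4) = 20: x ≡ 11 (mod 20).
  Combine with x ≡ 16 (mod 21): gcd(20, 21) = 1; 16 - 11 = 5, which IS divisible by 1, so compatible.
    Write x = 11 + 20·t and substitute into x ≡ 16 (mod 21): 20·t ≡ 16 − 11 = 5 (mod 21).
    The inverse of 20 mod 21 is 20 (since 20·20 = 400 = 19·21 + 1), so t ≡ 20·5 = 100 ≡ 16 (mod 21).
    Then x = 11 + 20·16 = 331, valid modulo lcm(20, 21) = 420: x ≡ 331 (mod 420).
Verify: 331 mod 20 = 11, 331 mod 4 = 3, 331 mod 21 = 16.

x ≡ 331 (mod 420).


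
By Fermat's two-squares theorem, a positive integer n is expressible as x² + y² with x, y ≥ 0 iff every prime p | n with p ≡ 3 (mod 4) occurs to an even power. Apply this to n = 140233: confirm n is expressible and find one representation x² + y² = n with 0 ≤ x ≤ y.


Step 1: Factor n = 140233 = 17 · 73 · 113.
Step 2: Check the mod-4 condition on each prime factor: 17 ≡ 1 (mod 4), exponent 1; 73 ≡ 1 (mod 4), exponent 1; 113 ≡ 1 (mod 4), exponent 1.
All primes ≡ 3 (mod 4) appear to even exponent (or don't appear), so by the two-squares theorem n IS expressible as a sum of two squares.
Step 3: Build a representation. Here n = 17 · 73 · 113 is a product of primes ≡ 1 (mod 4). Each prime p ≡ 1 (mod 4) is itself a sum of two squares; find a² by testing p − a² for a perfect square:
  17: 17 − 1² = 16 = 4² ⇒ 17 = 1² + 4².
  73: 73 − 1² = 72, 73 − 2² = 69, 73 − 3² = 64 = 8² ⇒ 73 = 3² + 8².
  113: 113 − 1² = 112, 113 − 2² = 109, 113 − 3² = 104, 113 − 4² = 97, 113 − 5² = 88, 113 − 6² = 77, 113 − 7² = 64 = 8² ⇒ 113 = 7² + 8².
  Combine using the Brahmagupta–Fibonacci identity (a² + b²)(c² + d²) = (ac − bd)² + (ad + bc)² = (ac + bd)² + (ad − bc)²:
  17 · 73 = 1241: from (1² + 4²)(3² + 8²), take (1·3 − 4·8, 1·8 + 4·3) = (3 − 32, 8 + 12) = (-29, 20); dropping signs (only squares matter) gives (29, 20); check 29² + 20² = 841 + 400 = 1241 ✓.
  1241 · 113 = 140233: from (29² + 20²)(7² + 8²), take (29·7 − 20·8, 29·8 + 20·7) = (203 − 160, 232 + 140) = (43, 372); check 43² + 372² = 1849 + 138384 = 140233 ✓.
Step 4: Order so x ≤ y and verify: 43² + 372² = 1849 + 138384 = 140233 = n. ✓

n = 140233 = 43² + 372² (one valid representation with x ≤ y).


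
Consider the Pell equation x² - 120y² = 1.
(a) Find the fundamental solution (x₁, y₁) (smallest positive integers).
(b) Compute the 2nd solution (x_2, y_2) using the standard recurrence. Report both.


Step 1: Find the fundamental solution (x₁, y₁) of x² - 120y² = 1.
  Expand √120 as a continued fraction. a₀ = ⌊√120⌋ = 10; iterate m_{k+1} = d_k·a_k − m_k, d_{k+1} = (120 − m_{k+1}²)/d_k, a_{k+1} = ⌊(a₀ + m_{k+1})/d_{k+1}⌋ (starting m₀ = 0, d₀ = 1), with convergents p_k = a_k·p_{k-1} + p_{k-2}, q_k = a_k·q_{k-1} + q_{k-2} (p₋₁ = 1, q₋₁ = 0):
  k = 0: a₀ = 10; p₀/q₀ = 10/1; p₀² − 120·q₀² = 100 − 120 = -20.
  k = 1: m = 10, d = 20, a = ⌊(10 + 10)/20⌋ = 1; p/q = (1·10 + 1)/(1·1 + 0) = 11/1; p² − 120·q² = 121 − 120 = 1.
  The first convergent with p² − 120·q² = 1 gives the fundamental solution (x₁, y₁) = (11, 1).
Step 2: Apply the recurrence (x_{n+1}, y_{n+1}) = (x₁x_n + 120y₁y_n, x₁y_n + y₁x_n) repeatedly.
  From (x_1, y_1) = (11, 1): x_2 = 11·11 + 120·1·1 = 241; y_2 = 11·1 + 1·11 = 22.
Step 3: Verify x_2² - 120·y_2² = 58081 - 58080 = 1 (should be 1). ✓

(x_1, y_1) = (11, 1); (x_2, y_2) = (241, 22).


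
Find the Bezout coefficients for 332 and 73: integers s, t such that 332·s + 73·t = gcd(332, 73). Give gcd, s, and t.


Euclidean algorithm on (332, 73) — divide until remainder is 0:
  332 = 4 · 73 + 40
  73 = 1 · 40 + 33
  40 = 1 · 33 + 7
  33 = 4 · 7 + 5
  7 = 1 · 5 + 2
  5 = 2 · 2 + 1
  2 = 2 · 1 + 0
gcd(332, 73) = 1.
Track Bezout coefficients alongside the remainders: start with r₀ = 332 = a·1 + b·0 (s = 1, t = 0) and r₁ = 73 = a·0 + b·1 (s = 0, t = 1); each new remainder r_{k+1} = r_{k-1} − q_k·r_k inherits s_{k+1} = s_{k-1} − q_k·s_k, t_{k+1} = t_{k-1} − q_k·t_k, so r_k = a·s_k + b·t_k at every step:
  q = 4: r = 40, s = 1 − 4·0 = 1, t = 0 − 4·1 = -4  (check: 332·1 + 73·(-4) = 40)
  q = 1: r = 33, s = 0 − 1·1 = -1, t = 1 − 1·(-4) = 5  (check: 332·(-1) + 73·5 = 33)
  q = 1: r = 7, s = 1 − 1·(-1) = 2, t = -4 − 1·5 = -9  (check: 332·2 + 73·(-9) = 7)
  q = 4: r = 5, s = -1 − 4·2 = -9, t = 5 − 4·(-9) = 41  (check: 332·(-9) + 73·41 = 5)
  q = 1: r = 2, s = 2 − 1·(-9) = 11, t = -9 − 1·41 = -50  (check: 332·11 + 73·(-50) = 2)
  q = 2: r = 1, s = -9 − 2·11 = -31, t = 41 − 2·(-50) = 141  (check: 332·(-31) + 73·141 = 1)
The row with r = 1 (the gcd) gives the Bezout coefficients s = -31, t = 141.
Result: 332 · (-31) + 73 · (141) = 1.

gcd(332, 73) = 1; s = -31, t = 141 (check: 332·(-31) + 73·141 = 1).


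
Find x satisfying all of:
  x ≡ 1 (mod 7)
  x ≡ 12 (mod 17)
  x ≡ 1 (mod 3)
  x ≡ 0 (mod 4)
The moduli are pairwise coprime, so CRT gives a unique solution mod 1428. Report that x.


Product of moduli M = 7 · 17 · 3 · 4 = 1428.
Merge one congruence at a time:
  Start: x ≡ 1 (mod 7).
  Combine with x ≡ 12 (mod 17); new modulus lcm = 119.
    Write x = 1 + 7·t and substitute into x ≡ 12 (mod 17): 7·t ≡ 12 − 1 = 11 (mod 17).
    The inverse of 7 mod 17 is 5 (since 7·5 = 35 = 2·17 + 1), so t ≡ 5·11 = 55 ≡ 4 (mod 17).
    Then x = 1 + 7·4 = 29, valid modulo lcm(7, 17) = 119: x ≡ 29 (mod 119).
  Combine with x ≡ 1 (mod 3); new modulus lcm = 357.
    Write x = 29 + 119·t and substitute into x ≡ 1 (mod 3): 119·t ≡ 1 − 29 = -28 (mod 3).
    Reduce coefficients mod 3: 2·t ≡ 2 (mod 3).
    The inverse of 2 mod 3 is 2 (since 2·2 = 4 = 1·3 + 1), so t ≡ 2·2 = 4 ≡ 1 (mod 3).
    Then x = 29 + 119·1 = 148, valid modulo lcm(119, 3) = 357: x ≡ 148 (mod 357).
  Combine with x ≡ 0 (mod 4); new modulus lcm = 1428.
    Write x = 148 + 357·t and substitute into x ≡ 0 (mod 4): 357·t ≡ 0 − 148 = -148 (mod 4).
    Reduce coefficients mod 4: 1·t ≡ 0 (mod 4).
    So t ≡ 0 (mod 4).
    Then x = 148 + 357·0 = 148, valid modulo lcm(357, 4) = 1428: x ≡ 148 (mod 1428).
Verify against each original: 148 mod 7 = 1, 148 mod 17 = 12, 148 mod 3 = 1, 148 mod 4 = 0.

x ≡ 148 (mod 1428).


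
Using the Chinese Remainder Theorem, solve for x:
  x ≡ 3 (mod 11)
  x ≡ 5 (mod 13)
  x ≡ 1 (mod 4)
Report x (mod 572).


Moduli 11, 13, 4 are pairwise coprime; by CRT there is a unique solution modulo M = 11 · 13 · 4 = 572.
Solve pairwise, accumulating the modulus:
  Start with x ≡ 3 (mod 11).
  Combine with x ≡ 5 (mod 13): since gcd(11, 13) = 1, we get a unique residue mod 143.
    Write x = 3 + 11·t and substitute into x ≡ 5 (mod 13): 11·t ≡ 5 − 3 = 2 (mod 13).
    The inverse of 11 mod 13 is 6 (since 11·6 = 66 = 5·13 + 1), so t ≡ 6·2 = 12 ≡ 12 (mod 13).
    Then x = 3 + 11·12 = 135, valid modulo lcm(11, 13) = 143: x ≡ 135 (mod 143).
  Combine with x ≡ 1 (mod 4): since gcd(143, 4) = 1, we get a unique residue mod 572.
    Write x = 135 + 143·t and substitute into x ≡ 1 (mod 4): 143·t ≡ 1 − 135 = -134 (mod 4).
    Reduce coefficients mod 4: 3·t ≡ 2 (mod 4).
    The inverse of 3 mod 4 is 3 (since 3·3 = 9 = 2·4 + 1), so t ≡ 3·2 = 6 ≡ 2 (mod 4).
    Then x = 135 + 143·2 = 421, valid modulo lcm(143, 4) = 572: x ≡ 421 (mod 572).
Verify: 421 mod 11 = 3 ✓, 421 mod 13 = 5 ✓, 421 mod 4 = 1 ✓.

x ≡ 421 (mod 572).


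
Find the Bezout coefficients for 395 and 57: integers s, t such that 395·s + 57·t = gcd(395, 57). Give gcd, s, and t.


Euclidean algorithm on (395, 57) — divide until remainder is 0:
  395 = 6 · 57 + 53
  57 = 1 · 53 + 4
  53 = 13 · 4 + 1
  4 = 4 · 1 + 0
gcd(395, 57) = 1.
Track Bezout coefficients alongside the remainders: start with r₀ = 395 = a·1 + b·0 (s = 1, t = 0) and r₁ = 57 = a·0 + b·1 (s = 0, t = 1); each new remainder r_{k+1} = r_{k-1} − q_k·r_k inherits s_{k+1} = s_{k-1} − q_k·s_k, t_{k+1} = t_{k-1} − q_k·t_k, so r_k = a·s_k + b·t_k at every step:
  q = 6: r = 53, s = 1 − 6·0 = 1, t = 0 − 6·1 = -6  (check: 395·1 + 57·(-6) = 53)
  q = 1: r = 4, s = 0 − 1·1 = -1, t = 1 − 1·(-6) = 7  (check: 395·(-1) + 57·7 = 4)
  q = 13: r = 1, s = 1 − 13·(-1) = 14, t = -6 − 13·7 = -97  (check: 395·14 + 57·(-97) = 1)
The row with r = 1 (the gcd) gives the Bezout coefficients s = 14, t = -97.
Result: 395 · (14) + 57 · (-97) = 1.

gcd(395, 57) = 1; s = 14, t = -97 (check: 395·14 + 57·(-97) = 1).


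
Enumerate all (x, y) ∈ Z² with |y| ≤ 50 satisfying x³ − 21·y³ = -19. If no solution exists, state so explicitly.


The equation is x³ - 21y³ = -19. For fixed y, x³ = 21·y³ − 19, so a solution requires the RHS to be a perfect cube.
Strategy: iterate y from -50 to 50, compute RHS = 21·y³ − 19, and check whether it is a (positive or negative) perfect cube.
Check small values of y:
  y = 0: RHS = -19 is not a perfect cube.
  y = 1: RHS = 2 is not a perfect cube.
  y = -1: RHS = -40 is not a perfect cube.
  y = 2: RHS = 149 is not a perfect cube.
  y = -2: RHS = -187 is not a perfect cube.
  y = 3: RHS = 548 is not a perfect cube.
  y = -3: RHS = -586 is not a perfect cube.
Continuing the search up to |y| = 50 finds no solutions either.
No (x, y) in the scanned range satisfies the equation.

No integer solutions with |y| ≤ 50.


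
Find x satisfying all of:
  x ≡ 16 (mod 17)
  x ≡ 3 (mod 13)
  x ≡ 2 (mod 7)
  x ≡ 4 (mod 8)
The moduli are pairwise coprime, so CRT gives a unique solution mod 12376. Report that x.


Product of moduli M = 17 · 13 · 7 · 8 = 12376.
Merge one congruence at a time:
  Start: x ≡ 16 (mod 17).
  Combine with x ≡ 3 (mod 13); new modulus lcm = 221.
    Write x = 16 + 17·t and substitute into x ≡ 3 (mod 13): 17·t ≡ 3 − 16 = -13 (mod 13).
    Reduce coefficients mod 13: 4·t ≡ 0 (mod 13).
    The inverse of 4 mod 13 is 10 (since 4·10 = 40 = 3·13 + 1), so t ≡ 10·0 = 0 ≡ 0 (mod 13).
    Then x = 16 + 17·0 = 16, valid modulo lcm(17, 13) = 221: x ≡ 16 (mod 221).
  Combine with x ≡ 2 (mod 7); new modulus lcm = 1547.
    Write x = 16 + 221·t and substitute into x ≡ 2 (mod 7): 221·t ≡ 2 − 16 = -14 (mod 7).
    Reduce coefficients mod 7: 4·t ≡ 0 (mod 7).
    The inverse of 4 mod 7 is 2 (since 4·2 = 8 = 1·7 + 1), so t ≡ 2·0 = 0 ≡ 0 (mod 7).
    Then x = 16 + 221·0 = 16, valid modulo lcm(221, 7) = 1547: x ≡ 16 (mod 1547).
  Combine with x ≡ 4 (mod 8); new modulus lcm = 12376.
    Write x = 16 + 1547·t and substitute into x ≡ 4 (mod 8): 1547·t ≡ 4 − 16 = -12 (mod 8).
    Reduce coefficients mod 8: 3·t ≡ 4 (mod 8).
    The inverse of 3 mod 8 is 3 (since 3·3 = 9 = 1·8 + 1), so t ≡ 3·4 = 12 ≡ 4 (mod 8).
    Then x = 16 + 1547·4 = 6204, valid modulo lcm(1547, 8) = 12376: x ≡ 6204 (mod 12376).
Verify against each original: 6204 mod 17 = 16, 6204 mod 13 = 3, 6204 mod 7 = 2, 6204 mod 8 = 4.

x ≡ 6204 (mod 12376).


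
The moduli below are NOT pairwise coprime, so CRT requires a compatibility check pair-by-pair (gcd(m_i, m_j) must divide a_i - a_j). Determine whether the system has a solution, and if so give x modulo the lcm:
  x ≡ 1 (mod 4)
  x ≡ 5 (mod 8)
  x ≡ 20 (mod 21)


Moduli 4, 8, 21 are not pairwise coprime, so CRT works modulo lcm(m_i) when all pairwise compatibility conditions hold.
Pairwise compatibility: gcd(m_i, m_j) must divide a_i - a_j for every pair.
Merge one congruence at a time:
  Start: x ≡ 1 (mod 4).
  Combine with x ≡ 5 (mod 8): gcd(4, 8) = 4; 5 - 1 = 4, which IS divisible by 4, so compatible.
    Write x = 1 + 4·t and substitute into x ≡ 5 (mod 8): 4·t ≡ 5 − 1 = 4 (mod 8).
    Divide the congruence (and modulus) by g = 4: 1·t ≡ 1 (mod 2).
    So t ≡ 1 (mod 2).
    Then x = 1 + 4·1 = 5, valid modulo lcm(4, 8) = 8: x ≡ 5 (mod 8).
  Combine with x ≡ 20 (mod 21): gcd(8, 21) = 1; 20 - 5 = 15, which IS divisible by 1, so compatible.
    Write x = 5 + 8·t and substitute into x ≡ 20 (mod 21): 8·t ≡ 20 − 5 = 15 (mod 21).
    The inverse of 8 mod 21 is 8 (since 8·8 = 64 = 3·21 + 1), so t ≡ 8·15 = 120 ≡ 15 (mod 21).
    Then x = 5 + 8·15 = 125, valid modulo lcm(8, 21) = 168: x ≡ 125 (mod 168).
Verify: 125 mod 4 = 1, 125 mod 8 = 5, 125 mod 21 = 20.

x ≡ 125 (mod 168).


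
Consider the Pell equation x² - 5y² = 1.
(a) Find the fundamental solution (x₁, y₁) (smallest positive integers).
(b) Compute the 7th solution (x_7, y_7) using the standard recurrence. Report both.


Step 1: Find the fundamental solution (x₁, y₁) of x² - 5y² = 1.
  Expand √5 as a continued fraction. a₀ = ⌊√5⌋ = 2; iterate m_{k+1} = d_k·a_k − m_k, d_{k+1} = (5 − m_{k+1}²)/d_k, a_{k+1} = ⌊(a₀ + m_{k+1})/d_{k+1}⌋ (starting m₀ = 0, d₀ = 1), with convergents p_k = a_k·p_{k-1} + p_{k-2}, q_k = a_k·q_{k-1} + q_{k-2} (p₋₁ = 1, q₋₁ = 0):
  k = 0: a₀ = 2; p₀/q₀ = 2/1; p₀² − 5·q₀² = 4 − 5 = -1.
  k = 1: m = 2, d = 1, a = ⌊(2 + 2)/1⌋ = 4; p/q = (4·2 + 1)/(4·1 + 0) = 9/4; p² − 5·q² = 81 − 80 = 1.
  The first convergent with p² − 5·q² = 1 gives the fundamental solution (x₁, y₁) = (9, 4).
Step 2: Apply the recurrence (x_{n+1}, y_{n+1}) = (x₁x_n + 5y₁y_n, x₁y_n + y₁x_n) repeatedly.
  From (x_1, y_1) = (9, 4): x_2 = 9·9 + 5·4·4 = 161; y_2 = 9·4 + 4·9 = 72.
  From (x_2, y_2) = (161, 72): x_3 = 9·161 + 5·4·72 = 2889; y_3 = 9·72 + 4·161 = 1292.
  From (x_3, y_3) = (2889, 1292): x_4 = 9·2889 + 5·4·1292 = 51841; y_4 = 9·1292 + 4·2889 = 23184.
  From (x_4, y_4) = (51841, 23184): x_5 = 9·51841 + 5·4·23184 = 930249; y_5 = 9·23184 + 4·51841 = 416020.
  From (x_5, y_5) = (930249, 416020): x_6 = 9·930249 + 5·4·416020 = 16692641; y_6 = 9·416020 + 4·930249 = 7465176.
  From (x_6, y_6) = (16692641, 7465176): x_7 = 9·16692641 + 5·4·7465176 = 299537289; y_7 = 9·7465176 + 4·16692641 = 133957148.
Step 3: Verify x_7² - 5·y_7² = 89722587501469521 - 89722587501469520 = 1 (should be 1). ✓

(x_1, y_1) = (9, 4); (x_7, y_7) = (299537289, 133957148).


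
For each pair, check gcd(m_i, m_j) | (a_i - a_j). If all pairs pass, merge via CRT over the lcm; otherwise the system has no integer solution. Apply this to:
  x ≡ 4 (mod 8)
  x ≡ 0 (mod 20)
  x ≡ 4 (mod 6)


Moduli 8, 20, 6 are not pairwise coprime, so CRT works modulo lcm(m_i) when all pairwise compatibility conditions hold.
Pairwise compatibility: gcd(m_i, m_j) must divide a_i - a_j for every pair.
Merge one congruence at a time:
  Start: x ≡ 4 (mod 8).
  Combine with x ≡ 0 (mod 20): gcd(8, 20) = 4; 0 - 4 = -4, which IS divisible by 4, so compatible.
    Write x = 4 + 8·t and substitute into x ≡ 0 (mod 20): 8·t ≡ 0 − 4 = -4 (mod 20).
    Divide the congruence (and modulus) by g = 4: 2·t ≡ -1 (mod 5).
    Reduce coefficients mod 5: 2·t ≡ 4 (mod 5).
    The inverse of 2 mod 5 is 3 (since 2·3 = 6 = 1·5 + 1), so t ≡ 3·4 = 12 ≡ 2 (mod 5).
    Then x = 4 + 8·2 = 20, valid modulo lcm(8, 20) = 40: x ≡ 20 (mod 40).
  Combine with x ≡ 4 (mod 6): gcd(40, 6) = 2; 4 - 20 = -16, which IS divisible by 2, so compatible.
    Write x = 20 + 40·t and substitute into x ≡ 4 (mod 6): 40·t ≡ 4 − 20 = -16 (mod 6).
    Divide the congruence (and modulus) by g = 2: 20·t ≡ -8 (mod 3).
    Reduce coefficients mod 3: 2·t ≡ 1 (mod 3).
    The inverse of 2 mod 3 is 2 (since 2·2 = 4 = 1·3 + 1), so t ≡ 2·1 = 2 ≡ 2 (mod 3).
    Then x = 20 + 40·2 = 100, valid modulo lcm(40, 6) = 120: x ≡ 100 (mod 120).
Verify: 100 mod 8 = 4, 100 mod 20 = 0, 100 mod 6 = 4.

x ≡ 100 (mod 120).


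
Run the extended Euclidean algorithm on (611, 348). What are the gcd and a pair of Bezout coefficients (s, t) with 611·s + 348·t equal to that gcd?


Euclidean algorithm on (611, 348) — divide until remainder is 0:
  611 = 1 · 348 + 263
  348 = 1 · 263 + 85
  263 = 3 · 85 + 8
  85 = 10 · 8 + 5
  8 = 1 · 5 + 3
  5 = 1 · 3 + 2
  3 = 1 · 2 + 1
  2 = 2 · 1 + 0
gcd(611, 348) = 1.
Track Bezout coefficients alongside the remainders: start with r₀ = 611 = a·1 + b·0 (s = 1, t = 0) and r₁ = 348 = a·0 + b·1 (s = 0, t = 1); each new remainder r_{k+1} = r_{k-1} − q_k·r_k inherits s_{k+1} = s_{k-1} − q_k·s_k, t_{k+1} = t_{k-1} − q_k·t_k, so r_k = a·s_k + b·t_k at every step:
  q = 1: r = 263, s = 1 − 1·0 = 1, t = 0 − 1·1 = -1  (check: 611·1 + 348·(-1) = 263)
  q = 1: r = 85, s = 0 − 1·1 = -1, t = 1 − 1·(-1) = 2  (check: 611·(-1) + 348·2 = 85)
  q = 3: r = 8, s = 1 − 3·(-1) = 4, t = -1 − 3·2 = -7  (check: 611·4 + 348·(-7) = 8)
  q = 10: r = 5, s = -1 − 10·4 = -41, t = 2 − 10·(-7) = 72  (check: 611·(-41) + 348·72 = 5)
  q = 1: r = 3, s = 4 − 1·(-41) = 45, t = -7 − 1·72 = -79  (check: 611·45 + 348·(-79) = 3)
  q = 1: r = 2, s = -41 − 1·45 = -86, t = 72 − 1·(-79) = 151  (check: 611·(-86) + 348·151 = 2)
  q = 1: r = 1, s = 45 − 1·(-86) = 131, t = -79 − 1·151 = -230  (check: 611·131 + 348·(-230) = 1)
The row with r = 1 (the gcd) gives the Bezout coefficients s = 131, t = -230.
Result: 611 · (131) + 348 · (-230) = 1.

gcd(611, 348) = 1; s = 131, t = -230 (check: 611·131 + 348·(-230) = 1).


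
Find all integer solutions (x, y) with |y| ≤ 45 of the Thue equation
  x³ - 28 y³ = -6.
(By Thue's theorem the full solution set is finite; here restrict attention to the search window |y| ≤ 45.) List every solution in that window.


The equation is x³ - 28y³ = -6. For fixed y, x³ = 28·y³ − 6, so a solution requires the RHS to be a perfect cube.
Strategy: iterate y from -45 to 45, compute RHS = 28·y³ − 6, and check whether it is a (positive or negative) perfect cube.
Check small values of y:
  y = 0: RHS = -6 is not a perfect cube.
  y = 1: RHS = 22 is not a perfect cube.
  y = -1: RHS = -34 is not a perfect cube.
  y = 2: RHS = 218 is not a perfect cube.
  y = -2: RHS = -230 is not a perfect cube.
  y = 3: RHS = 750 is not a perfect cube.
  y = -3: RHS = -762 is not a perfect cube.
Continuing the search up to |y| = 45 finds no solutions either.
No (x, y) in the scanned range satisfies the equation.

No integer solutions with |y| ≤ 45.


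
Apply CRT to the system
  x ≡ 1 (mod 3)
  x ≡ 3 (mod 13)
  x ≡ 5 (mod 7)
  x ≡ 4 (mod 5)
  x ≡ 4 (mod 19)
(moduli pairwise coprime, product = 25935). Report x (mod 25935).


Product of moduli M = 3 · 13 · 7 · 5 · 19 = 25935.
Merge one congruence at a time:
  Start: x ≡ 1 (mod 3).
  Combine with x ≡ 3 (mod 13); new modulus lcm = 39.
    Write x = 1 + 3·t and substitute into x ≡ 3 (mod 13): 3·t ≡ 3 − 1 = 2 (mod 13).
    The inverse of 3 mod 13 is 9 (since 3·9 = 27 = 2·13 + 1), so t ≡ 9·2 = 18 ≡ 5 (mod 13).
    Then x = 1 + 3·5 = 16, valid modulo lcm(3, 13) = 39: x ≡ 16 (mod 39).
  Combine with x ≡ 5 (mod 7); new modulus lcm = 273.
    Write x = 16 + 39·t and substitute into x ≡ 5 (mod 7): 39·t ≡ 5 − 16 = -11 (mod 7).
    Reduce coefficients mod 7: 4·t ≡ 3 (mod 7).
    The inverse of 4 mod 7 is 2 (since 4·2 = 8 = 1·7 + 1), so t ≡ 2·3 = 6 ≡ 6 (mod 7).
    Then x = 16 + 39·6 = 250, valid modulo lcm(39, 7) = 273: x ≡ 250 (mod 273).
  Combine with x ≡ 4 (mod 5); new modulus lcm = 1365.
    Write x = 250 + 273·t and substitute into x ≡ 4 (mod 5): 273·t ≡ 4 − 250 = -246 (mod 5).
    Reduce coefficients mod 5: 3·t ≡ 4 (mod 5).
    The inverse of 3 mod 5 is 2 (since 3·2 = 6 = 1·5 + 1), so t ≡ 2·4 = 8 ≡ 3 (mod 5).
    Then x = 250 + 273·3 = 1069, valid modulo lcm(273, 5) = 1365: x ≡ 1069 (mod 1365).
  Combine with x ≡ 4 (mod 19); new modulus lcm = 25935.
    Write x = 1069 + 1365·t and substitute into x ≡ 4 (mod 19): 1365·t ≡ 4 − 1069 = -1065 (mod 19).
    Reduce coefficients mod 19: 16·t ≡ 18 (mod 19).
    The inverse of 16 mod 19 is 6 (since 16·6 = 96 = 5·19 + 1), so t ≡ 6·18 = 108 ≡ 13 (mod 19).
    Then x = 1069 + 1365·13 = 18814, valid modulo lcm(1365, 19) = 25935: x ≡ 18814 (mod 25935).
Verify against each original: 18814 mod 3 = 1, 18814 mod 13 = 3, 18814 mod 7 = 5, 18814 mod 5 = 4, 18814 mod 19 = 4.

x ≡ 18814 (mod 25935).


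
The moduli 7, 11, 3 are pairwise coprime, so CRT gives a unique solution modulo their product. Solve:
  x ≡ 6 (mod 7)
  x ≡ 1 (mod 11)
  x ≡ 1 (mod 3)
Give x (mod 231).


Moduli 7, 11, 3 are pairwise coprime; by CRT there is a unique solution modulo M = 7 · 11 · 3 = 231.
Solve pairwise, accumulating the modulus:
  Start with x ≡ 6 (mod 7).
  Combine with x ≡ 1 (mod 11): since gcd(7, 11) = 1, we get a unique residue mod 77.
    Write x = 6 + 7·t and substitute into x ≡ 1 (mod 11): 7·t ≡ 1 − 6 = -5 (mod 11).
    Reduce coefficients mod 11: 7·t ≡ 6 (mod 11).
    The inverse of 7 mod 11 is 8 (since 7·8 = 56 = 5·11 + 1), so t ≡ 8·6 = 48 ≡ 4 (mod 11).
    Then x = 6 + 7·4 = 34, valid modulo lcm(7, 11) = 77: x ≡ 34 (mod 77).
  Combine with x ≡ 1 (mod 3): since gcd(77, 3) = 1, we get a unique residue mod 231.
    Write x = 34 + 77·t and substitute into x ≡ 1 (mod 3): 77·t ≡ 1 − 34 = -33 (mod 3).
    Reduce coefficients mod 3: 2·t ≡ 0 (mod 3).
    The inverse of 2 mod 3 is 2 (since 2·2 = 4 = 1·3 + 1), so t ≡ 2·0 = 0 ≡ 0 (mod 3).
    Then x = 34 + 77·0 = 34, valid modulo lcm(77, 3) = 231: x ≡ 34 (mod 231).
Verify: 34 mod 7 = 6 ✓, 34 mod 11 = 1 ✓, 34 mod 3 = 1 ✓.

x ≡ 34 (mod 231).


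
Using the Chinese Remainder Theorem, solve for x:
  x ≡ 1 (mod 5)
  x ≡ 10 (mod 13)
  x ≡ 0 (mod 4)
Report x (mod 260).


Moduli 5, 13, 4 are pairwise coprime; by CRT there is a unique solution modulo M = 5 · 13 · 4 = 260.
Solve pairwise, accumulating the modulus:
  Start with x ≡ 1 (mod 5).
  Combine with x ≡ 10 (mod 13): since gcd(5, 13) = 1, we get a unique residue mod 65.
    Write x = 1 + 5·t and substitute into x ≡ 10 (mod 13): 5·t ≡ 10 − 1 = 9 (mod 13).
    The inverse of 5 mod 13 is 8 (since 5·8 = 40 = 3·13 + 1), so t ≡ 8·9 = 72 ≡ 7 (mod 13).
    Then x = 1 + 5·7 = 36, valid modulo lcm(5, 13) = 65: x ≡ 36 (mod 65).
  Combine with x ≡ 0 (mod 4): since gcd(65, 4) = 1, we get a unique residue mod 260.
    Write x = 36 + 65·t and substitute into x ≡ 0 (mod 4): 65·t ≡ 0 − 36 = -36 (mod 4).
    Reduce coefficients mod 4: 1·t ≡ 0 (mod 4).
    So t ≡ 0 (mod 4).
    Then x = 36 + 65·0 = 36, valid modulo lcm(65, 4) = 260: x ≡ 36 (mod 260).
Verify: 36 mod 5 = 1 ✓, 36 mod 13 = 10 ✓, 36 mod 4 = 0 ✓.

x ≡ 36 (mod 260).


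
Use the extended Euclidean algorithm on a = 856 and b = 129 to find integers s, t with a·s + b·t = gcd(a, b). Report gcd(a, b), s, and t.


Euclidean algorithm on (856, 129) — divide until remainder is 0:
  856 = 6 · 129 + 82
  129 = 1 · 82 + 47
  82 = 1 · 47 + 35
  47 = 1 · 35 + 12
  35 = 2 · 12 + 11
  12 = 1 · 11 + 1
  11 = 11 · 1 + 0
gcd(856, 129) = 1.
Track Bezout coefficients alongside the remainders: start with r₀ = 856 = a·1 + b·0 (s = 1, t = 0) and r₁ = 129 = a·0 + b·1 (s = 0, t = 1); each new remainder r_{k+1} = r_{k-1} − q_k·r_k inherits s_{k+1} = s_{k-1} − q_k·s_k, t_{k+1} = t_{k-1} − q_k·t_k, so r_k = a·s_k + b·t_k at every step:
  q = 6: r = 82, s = 1 − 6·0 = 1, t = 0 − 6·1 = -6  (check: 856·1 + 129·(-6) = 82)
  q = 1: r = 47, s = 0 − 1·1 = -1, t = 1 − 1·(-6) = 7  (check: 856·(-1) + 129·7 = 47)
  q = 1: r = 35, s = 1 − 1·(-1) = 2, t = -6 − 1·7 = -13  (check: 856·2 + 129·(-13) = 35)
  q = 1: r = 12, s = -1 − 1·2 = -3, t = 7 − 1·(-13) = 20  (check: 856·(-3) + 129·20 = 12)
  q = 2: r = 11, s = 2 − 2·(-3) = 8, t = -13 − 2·20 = -53  (check: 856·8 + 129·(-53) = 11)
  q = 1: r = 1, s = -3 − 1·8 = -11, t = 20 − 1·(-53) = 73  (check: 856·(-11) + 129·73 = 1)
The row with r = 1 (the gcd) gives the Bezout coefficients s = -11, t = 73.
Result: 856 · (-11) + 129 · (73) = 1.

gcd(856, 129) = 1; s = -11, t = 73 (check: 856·(-11) + 129·73 = 1).
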